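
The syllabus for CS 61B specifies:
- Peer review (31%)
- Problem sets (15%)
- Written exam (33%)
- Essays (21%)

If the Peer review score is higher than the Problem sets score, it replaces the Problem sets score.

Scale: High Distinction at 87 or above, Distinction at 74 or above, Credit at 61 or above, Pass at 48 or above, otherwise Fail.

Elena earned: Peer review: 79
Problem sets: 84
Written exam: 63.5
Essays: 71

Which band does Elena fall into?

Credit

Peer review (79) ≤ Problem sets (84), so Problem sets stays at 84.
Weighted total:
  Peer review 79 × 0.31 = 24.49
  Problem sets 84 × 0.15 = 12.6
  Written exam 63.5 × 0.33 = 20.955
  Essays 71 × 0.21 = 14.91
Sum = 72.955
72.955 is ≥ 61 and < 74 → Credit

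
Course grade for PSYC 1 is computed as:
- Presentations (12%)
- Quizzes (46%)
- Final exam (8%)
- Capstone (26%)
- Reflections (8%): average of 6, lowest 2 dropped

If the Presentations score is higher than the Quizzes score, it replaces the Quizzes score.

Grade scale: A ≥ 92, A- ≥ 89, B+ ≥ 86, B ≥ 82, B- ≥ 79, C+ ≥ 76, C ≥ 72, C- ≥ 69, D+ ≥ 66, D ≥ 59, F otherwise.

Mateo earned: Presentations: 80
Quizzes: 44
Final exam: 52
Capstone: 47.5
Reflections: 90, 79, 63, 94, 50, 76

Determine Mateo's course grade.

Reflections: drop 50, 63 → average of remaining 4 = 339/4 = 84.75
Presentations (80) > Quizzes (44), so Quizzes counts as 80.
Weighted total:
  Presentations 80 × 0.12 = 9.6
  Quizzes 80 × 0.46 = 36.8
  Final exam 52 × 0.08 = 4.16
  Capstone 47.5 × 0.26 = 12.35
  Reflections 84.75 × 0.08 = 6.78
Sum = 69.69
69.69 is ≥ 69 and < 72 → C-

C-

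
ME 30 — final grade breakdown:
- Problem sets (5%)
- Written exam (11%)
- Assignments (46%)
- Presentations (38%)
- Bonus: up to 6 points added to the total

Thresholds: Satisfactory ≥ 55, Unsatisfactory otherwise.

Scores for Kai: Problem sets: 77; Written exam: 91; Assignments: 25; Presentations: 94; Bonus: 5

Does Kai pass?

Satisfactory

Weighted total:
  Problem sets 77 × 0.05 = 3.85
  Written exam 91 × 0.11 = 10.01
  Assignments 25 × 0.46 = 11.5
  Presentations 94 × 0.38 = 35.72
Sum = 61.08
Bonus: 61.08 + 5 = 66.08
66.08 ≥ 55 → Satisfactory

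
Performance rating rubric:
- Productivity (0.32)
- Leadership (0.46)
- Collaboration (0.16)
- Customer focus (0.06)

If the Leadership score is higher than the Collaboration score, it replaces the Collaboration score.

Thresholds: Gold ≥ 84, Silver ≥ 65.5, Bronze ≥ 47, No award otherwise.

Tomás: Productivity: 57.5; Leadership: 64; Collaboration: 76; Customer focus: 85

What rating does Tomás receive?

Leadership (64) ≤ Collaboration (76), so Collaboration stays at 76.
Weighted total:
  Productivity 57.5 × 0.32 = 18.4
  Leadership 64 × 0.46 = 29.44
  Collaboration 76 × 0.16 = 12.16
  Customer focus 85 × 0.06 = 5.1
Sum = 65.1
65.1 is ≥ 47 and < 65.5 → Bronze

Bronze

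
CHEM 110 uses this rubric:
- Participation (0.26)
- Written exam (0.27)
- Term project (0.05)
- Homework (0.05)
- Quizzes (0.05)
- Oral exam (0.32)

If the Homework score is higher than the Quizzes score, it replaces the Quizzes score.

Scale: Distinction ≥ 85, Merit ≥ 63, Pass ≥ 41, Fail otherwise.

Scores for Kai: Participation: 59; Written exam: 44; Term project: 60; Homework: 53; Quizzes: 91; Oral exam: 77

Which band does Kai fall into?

Homework (53) ≤ Quizzes (91), so Quizzes stays at 91.
Weighted total:
  Participation 59 × 0.26 = 15.34
  Written exam 44 × 0.27 = 11.88
  Term project 60 × 0.05 = 3
  Homework 53 × 0.05 = 2.65
  Quizzes 91 × 0.05 = 4.55
  Oral exam 77 × 0.32 = 24.64
Sum = 62.06
62.06 is ≥ 41 and < 63 → Pass

Pass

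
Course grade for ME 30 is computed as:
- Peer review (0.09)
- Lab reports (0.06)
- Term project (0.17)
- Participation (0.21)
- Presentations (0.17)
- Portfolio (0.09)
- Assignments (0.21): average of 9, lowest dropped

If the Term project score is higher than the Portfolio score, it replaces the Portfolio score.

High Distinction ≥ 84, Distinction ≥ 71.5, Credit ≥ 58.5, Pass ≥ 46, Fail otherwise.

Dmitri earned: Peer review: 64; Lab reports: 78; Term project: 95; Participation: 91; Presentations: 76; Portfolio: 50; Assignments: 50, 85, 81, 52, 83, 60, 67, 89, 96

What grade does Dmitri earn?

Assignments: drop 50 → average of remaining 8 = 613/8 = 76.625
Term project (95) > Portfolio (50), so Portfolio counts as 95.
Weighted total:
  Peer review 64 × 0.09 = 5.76
  Lab reports 78 × 0.06 = 4.68
  Term project 95 × 0.17 = 16.15
  Participation 91 × 0.21 = 19.11
  Presentations 76 × 0.17 = 12.92
  Portfolio 95 × 0.09 = 8.55
  Assignments 76.625 × 0.21 = 16.09125
Sum = 83.26125
83.26125 is ≥ 71.5 and < 84 → Distinction

Distinction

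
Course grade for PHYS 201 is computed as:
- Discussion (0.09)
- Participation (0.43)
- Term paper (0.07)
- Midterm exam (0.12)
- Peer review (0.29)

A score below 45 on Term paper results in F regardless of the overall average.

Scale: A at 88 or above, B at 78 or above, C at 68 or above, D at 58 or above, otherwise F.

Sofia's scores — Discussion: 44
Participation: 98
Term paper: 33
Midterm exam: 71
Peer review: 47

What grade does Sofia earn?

Term paper score 33 < 45: minimum not met.
Weighted total:
  Discussion 44 × 0.09 = 3.96
  Participation 98 × 0.43 = 42.14
  Term paper 33 × 0.07 = 2.31
  Midterm exam 71 × 0.12 = 8.52
  Peer review 47 × 0.29 = 13.63
Sum = 70.56
Because the Term paper minimum was not met, the result is F.

F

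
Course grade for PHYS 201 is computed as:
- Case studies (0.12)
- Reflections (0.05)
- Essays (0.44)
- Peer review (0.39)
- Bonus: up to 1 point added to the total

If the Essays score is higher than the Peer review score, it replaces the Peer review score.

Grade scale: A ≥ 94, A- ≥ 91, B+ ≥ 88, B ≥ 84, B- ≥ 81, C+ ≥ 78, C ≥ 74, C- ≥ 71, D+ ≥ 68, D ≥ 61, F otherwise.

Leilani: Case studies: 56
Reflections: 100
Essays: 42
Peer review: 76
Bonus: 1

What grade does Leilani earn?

F

Essays (42) ≤ Peer review (76), so Peer review stays at 76.
Weighted total:
  Case studies 56 × 0.12 = 6.72
  Reflections 100 × 0.05 = 5
  Essays 42 × 0.44 = 18.48
  Peer review 76 × 0.39 = 29.64
Sum = 59.84
Bonus: 59.84 + 1 = 60.84
60.84 < 61 → F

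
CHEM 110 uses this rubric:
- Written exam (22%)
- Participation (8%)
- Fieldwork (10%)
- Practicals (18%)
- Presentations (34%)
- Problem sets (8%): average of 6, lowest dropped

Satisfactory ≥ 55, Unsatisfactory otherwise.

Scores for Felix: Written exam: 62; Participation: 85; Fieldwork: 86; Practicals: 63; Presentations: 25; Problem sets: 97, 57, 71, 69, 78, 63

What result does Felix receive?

Unsatisfactory

Problem sets: drop 57 → average of remaining 5 = 378/5 = 75.6
Weighted total:
  Written exam 62 × 0.22 = 13.64
  Participation 85 × 0.08 = 6.8
  Fieldwork 86 × 0.1 = 8.6
  Practicals 63 × 0.18 = 11.34
  Presentations 25 × 0.34 = 8.5
  Problem sets 75.6 × 0.08 = 6.048
Sum = 54.928
54.928 < 55 → Unsatisfactory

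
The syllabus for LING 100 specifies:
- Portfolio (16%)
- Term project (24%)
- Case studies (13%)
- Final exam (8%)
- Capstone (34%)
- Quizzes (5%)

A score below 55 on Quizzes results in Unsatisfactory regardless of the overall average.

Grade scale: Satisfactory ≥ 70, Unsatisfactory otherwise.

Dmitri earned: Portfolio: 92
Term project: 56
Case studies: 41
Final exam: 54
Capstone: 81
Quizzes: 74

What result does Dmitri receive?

Quizzes score 74 ≥ 55: minimum met.
Weighted total:
  Portfolio 92 × 0.16 = 14.72
  Term project 56 × 0.24 = 13.44
  Case studies 41 × 0.13 = 5.33
  Final exam 54 × 0.08 = 4.32
  Capstone 81 × 0.34 = 27.54
  Quizzes 74 × 0.05 = 3.7
Sum = 69.05
69.05 < 70 → Unsatisfactory

Unsatisfactory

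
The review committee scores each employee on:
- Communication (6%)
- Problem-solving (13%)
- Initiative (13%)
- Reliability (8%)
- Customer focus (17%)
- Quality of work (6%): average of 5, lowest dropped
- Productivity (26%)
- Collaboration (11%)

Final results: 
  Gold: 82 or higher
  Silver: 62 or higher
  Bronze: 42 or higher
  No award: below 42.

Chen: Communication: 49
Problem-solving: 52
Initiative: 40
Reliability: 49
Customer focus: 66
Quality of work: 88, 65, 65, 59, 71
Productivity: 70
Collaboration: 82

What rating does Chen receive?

Bronze

Quality of work: drop 59 → average of remaining 4 = 289/4 = 72.25
Weighted total:
  Communication 49 × 0.06 = 2.94
  Problem-solving 52 × 0.13 = 6.76
  Initiative 40 × 0.13 = 5.2
  Reliability 49 × 0.08 = 3.92
  Customer focus 66 × 0.17 = 11.22
  Quality of work 72.25 × 0.06 = 4.335
  Productivity 70 × 0.26 = 18.2
  Collaboration 82 × 0.11 = 9.02
Sum = 61.595
61.595 is ≥ 42 and < 62 → Bronze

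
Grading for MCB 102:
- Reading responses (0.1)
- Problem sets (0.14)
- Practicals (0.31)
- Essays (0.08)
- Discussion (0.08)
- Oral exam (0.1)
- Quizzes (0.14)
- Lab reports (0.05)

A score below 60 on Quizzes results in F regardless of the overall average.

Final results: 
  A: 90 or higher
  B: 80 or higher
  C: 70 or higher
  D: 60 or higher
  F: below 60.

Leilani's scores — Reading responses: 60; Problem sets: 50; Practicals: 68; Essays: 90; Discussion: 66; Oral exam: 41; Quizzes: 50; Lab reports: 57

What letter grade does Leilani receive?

Quizzes score 50 < 60: minimum not met.
Weighted total:
  Reading responses 60 × 0.1 = 6
  Problem sets 50 × 0.14 = 7
  Practicals 68 × 0.31 = 21.08
  Essays 90 × 0.08 = 7.2
  Discussion 66 × 0.08 = 5.28
  Oral exam 41 × 0.1 = 4.1
  Quizzes 50 × 0.14 = 7
  Lab reports 57 × 0.05 = 2.85
Sum = 60.51
Because the Quizzes minimum was not met, the result is F.

F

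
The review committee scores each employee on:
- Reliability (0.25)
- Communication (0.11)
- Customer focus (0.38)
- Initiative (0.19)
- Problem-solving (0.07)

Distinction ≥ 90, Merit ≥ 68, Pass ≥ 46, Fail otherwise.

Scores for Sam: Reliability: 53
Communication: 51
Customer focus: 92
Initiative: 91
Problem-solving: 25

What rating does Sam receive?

Weighted total:
  Reliability 53 × 0.25 = 13.25
  Communication 51 × 0.11 = 5.61
  Customer focus 92 × 0.38 = 34.96
  Initiative 91 × 0.19 = 17.29
  Problem-solving 25 × 0.07 = 1.75
Sum = 72.86
72.86 is ≥ 68 and < 90 → Merit

Merit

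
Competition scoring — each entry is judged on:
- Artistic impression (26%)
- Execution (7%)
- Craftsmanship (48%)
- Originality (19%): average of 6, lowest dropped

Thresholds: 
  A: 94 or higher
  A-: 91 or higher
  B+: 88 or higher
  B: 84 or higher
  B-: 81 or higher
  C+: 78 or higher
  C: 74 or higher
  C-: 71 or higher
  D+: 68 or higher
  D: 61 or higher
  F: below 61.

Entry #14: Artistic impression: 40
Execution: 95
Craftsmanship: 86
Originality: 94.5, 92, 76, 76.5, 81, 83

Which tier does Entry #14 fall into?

C

Originality: drop 76 → average of remaining 5 = 427/5 = 85.4
Weighted total:
  Artistic impression 40 × 0.26 = 10.4
  Execution 95 × 0.07 = 6.65
  Craftsmanship 86 × 0.48 = 41.28
  Originality 85.4 × 0.19 = 16.226
Sum = 74.556
74.556 is ≥ 74 and < 78 → C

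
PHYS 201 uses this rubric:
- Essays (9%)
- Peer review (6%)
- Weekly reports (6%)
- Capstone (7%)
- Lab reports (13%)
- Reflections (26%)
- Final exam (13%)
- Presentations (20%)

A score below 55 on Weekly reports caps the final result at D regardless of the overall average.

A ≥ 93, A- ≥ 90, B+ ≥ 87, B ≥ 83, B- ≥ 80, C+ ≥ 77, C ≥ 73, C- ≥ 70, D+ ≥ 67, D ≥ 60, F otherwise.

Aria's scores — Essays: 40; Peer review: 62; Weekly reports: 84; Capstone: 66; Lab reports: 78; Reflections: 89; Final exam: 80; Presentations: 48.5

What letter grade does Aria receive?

C-

Weekly reports score 84 ≥ 55: minimum met.
Weighted total:
  Essays 40 × 0.09 = 3.6
  Peer review 62 × 0.06 = 3.72
  Weekly reports 84 × 0.06 = 5.04
  Capstone 66 × 0.07 = 4.62
  Lab reports 78 × 0.13 = 10.14
  Reflections 89 × 0.26 = 23.14
  Final exam 80 × 0.13 = 10.4
  Presentations 48.5 × 0.2 = 9.7
Sum = 70.36
70.36 is ≥ 70 and < 73 → C-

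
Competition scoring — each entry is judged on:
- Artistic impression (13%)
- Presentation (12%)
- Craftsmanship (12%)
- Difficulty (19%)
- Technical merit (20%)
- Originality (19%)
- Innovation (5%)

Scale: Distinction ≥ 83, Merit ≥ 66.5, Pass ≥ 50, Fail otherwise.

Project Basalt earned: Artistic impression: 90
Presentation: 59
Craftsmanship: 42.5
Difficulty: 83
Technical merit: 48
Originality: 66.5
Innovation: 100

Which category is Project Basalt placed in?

Weighted total:
  Artistic impression 90 × 0.13 = 11.7
  Presentation 59 × 0.12 = 7.08
  Craftsmanship 42.5 × 0.12 = 5.1
  Difficulty 83 × 0.19 = 15.77
  Technical merit 48 × 0.2 = 9.6
  Originality 66.5 × 0.19 = 12.635
  Innovation 100 × 0.05 = 5
Sum = 66.885
66.885 is ≥ 66.5 and < 83 → Merit

Merit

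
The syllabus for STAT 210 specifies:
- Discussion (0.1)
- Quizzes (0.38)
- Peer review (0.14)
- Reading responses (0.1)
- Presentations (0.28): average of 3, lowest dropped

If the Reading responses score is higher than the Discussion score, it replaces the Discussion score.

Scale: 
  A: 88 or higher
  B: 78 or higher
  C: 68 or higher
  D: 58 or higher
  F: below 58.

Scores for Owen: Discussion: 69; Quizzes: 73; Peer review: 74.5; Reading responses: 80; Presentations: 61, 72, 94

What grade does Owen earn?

C

Presentations: drop 61 → average of remaining 2 = 166/2 = 83
Reading responses (80) > Discussion (69), so Discussion counts as 80.
Weighted total:
  Discussion 80 × 0.1 = 8
  Quizzes 73 × 0.38 = 27.74
  Peer review 74.5 × 0.14 = 10.43
  Reading responses 80 × 0.1 = 8
  Presentations 83 × 0.28 = 23.24
Sum = 77.41
77.41 is ≥ 68 and < 78 → C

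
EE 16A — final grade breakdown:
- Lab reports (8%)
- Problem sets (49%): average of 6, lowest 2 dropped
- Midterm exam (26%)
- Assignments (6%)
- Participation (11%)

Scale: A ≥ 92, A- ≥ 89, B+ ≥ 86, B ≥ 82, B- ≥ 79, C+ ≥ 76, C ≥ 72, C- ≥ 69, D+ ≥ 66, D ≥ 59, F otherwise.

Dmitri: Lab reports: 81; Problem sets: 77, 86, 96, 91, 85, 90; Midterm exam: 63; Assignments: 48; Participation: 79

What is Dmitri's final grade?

Problem sets: drop 77, 85 → average of remaining 4 = 363/4 = 90.75
Weighted total:
  Lab reports 81 × 0.08 = 6.48
  Problem sets 90.75 × 0.49 = 44.4675
  Midterm exam 63 × 0.26 = 16.38
  Assignments 48 × 0.06 = 2.88
  Participation 79 × 0.11 = 8.69
Sum = 78.8975
78.8975 is ≥ 76 and < 79 → C+

C+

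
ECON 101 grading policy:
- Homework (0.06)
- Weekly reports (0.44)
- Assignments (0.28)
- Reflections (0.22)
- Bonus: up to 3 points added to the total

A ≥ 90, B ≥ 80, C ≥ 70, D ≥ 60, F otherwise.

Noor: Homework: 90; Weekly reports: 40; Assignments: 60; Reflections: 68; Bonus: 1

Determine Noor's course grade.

F

Weighted total:
  Homework 90 × 0.06 = 5.4
  Weekly reports 40 × 0.44 = 17.6
  Assignments 60 × 0.28 = 16.8
  Reflections 68 × 0.22 = 14.96
Sum = 54.76
Bonus: 54.76 + 1 = 55.76
55.76 < 60 → F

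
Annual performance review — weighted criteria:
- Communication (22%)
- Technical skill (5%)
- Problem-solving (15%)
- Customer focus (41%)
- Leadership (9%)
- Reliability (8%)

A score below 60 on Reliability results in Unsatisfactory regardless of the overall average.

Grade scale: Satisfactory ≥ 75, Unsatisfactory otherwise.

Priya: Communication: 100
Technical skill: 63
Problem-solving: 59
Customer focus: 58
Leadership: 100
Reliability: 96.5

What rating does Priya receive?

Unsatisfactory

Reliability score 96.5 ≥ 60: minimum met.
Weighted total:
  Communication 100 × 0.22 = 22
  Technical skill 63 × 0.05 = 3.15
  Problem-solving 59 × 0.15 = 8.85
  Customer focus 58 × 0.41 = 23.78
  Leadership 100 × 0.09 = 9
  Reliability 96.5 × 0.08 = 7.72
Sum = 74.5
74.5 < 75 → Unsatisfactory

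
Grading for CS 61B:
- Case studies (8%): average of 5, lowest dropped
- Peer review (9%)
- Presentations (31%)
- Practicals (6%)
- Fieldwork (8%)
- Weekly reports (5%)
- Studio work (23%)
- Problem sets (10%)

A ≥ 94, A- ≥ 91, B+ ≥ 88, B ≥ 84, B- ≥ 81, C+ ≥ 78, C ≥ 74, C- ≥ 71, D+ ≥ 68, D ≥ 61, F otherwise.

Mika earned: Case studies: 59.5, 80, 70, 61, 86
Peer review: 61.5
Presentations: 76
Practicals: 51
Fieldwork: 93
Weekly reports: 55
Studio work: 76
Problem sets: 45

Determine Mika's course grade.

D+

Case studies: drop 59.5 → average of remaining 4 = 297/4 = 74.25
Weighted total:
  Case studies 74.25 × 0.08 = 5.94
  Peer review 61.5 × 0.09 = 5.535
  Presentations 76 × 0.31 = 23.56
  Practicals 51 × 0.06 = 3.06
  Fieldwork 93 × 0.08 = 7.44
  Weekly reports 55 × 0.05 = 2.75
  Studio work 76 × 0.23 = 17.48
  Problem sets 45 × 0.1 = 4.5
Sum = 70.265
70.265 is ≥ 68 and < 71 → D+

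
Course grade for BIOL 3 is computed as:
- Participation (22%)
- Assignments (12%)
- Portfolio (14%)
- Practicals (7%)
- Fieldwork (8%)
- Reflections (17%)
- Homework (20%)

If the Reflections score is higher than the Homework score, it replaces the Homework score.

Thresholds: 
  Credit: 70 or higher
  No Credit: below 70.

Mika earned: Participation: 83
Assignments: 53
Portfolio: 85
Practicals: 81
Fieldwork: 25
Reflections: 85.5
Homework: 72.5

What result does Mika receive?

Credit

Reflections (85.5) > Homework (72.5), so Homework counts as 85.5.
Weighted total:
  Participation 83 × 0.22 = 18.26
  Assignments 53 × 0.12 = 6.36
  Portfolio 85 × 0.14 = 11.9
  Practicals 81 × 0.07 = 5.67
  Fieldwork 25 × 0.08 = 2
  Reflections 85.5 × 0.17 = 14.535
  Homework 85.5 × 0.2 = 17.1
Sum = 75.825
75.825 ≥ 70 → Credit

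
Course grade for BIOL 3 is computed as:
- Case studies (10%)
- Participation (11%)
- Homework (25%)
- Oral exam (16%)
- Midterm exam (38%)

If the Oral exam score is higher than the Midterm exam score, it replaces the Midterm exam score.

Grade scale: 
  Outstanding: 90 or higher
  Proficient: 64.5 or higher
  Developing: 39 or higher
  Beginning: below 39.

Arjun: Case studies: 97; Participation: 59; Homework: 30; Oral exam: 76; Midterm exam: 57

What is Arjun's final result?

Proficient

Oral exam (76) > Midterm exam (57), so Midterm exam counts as 76.
Weighted total:
  Case studies 97 × 0.1 = 9.7
  Participation 59 × 0.11 = 6.49
  Homework 30 × 0.25 = 7.5
  Oral exam 76 × 0.16 = 12.16
  Midterm exam 76 × 0.38 = 28.88
Sum = 64.73
64.73 is ≥ 64.5 and < 90 → Proficient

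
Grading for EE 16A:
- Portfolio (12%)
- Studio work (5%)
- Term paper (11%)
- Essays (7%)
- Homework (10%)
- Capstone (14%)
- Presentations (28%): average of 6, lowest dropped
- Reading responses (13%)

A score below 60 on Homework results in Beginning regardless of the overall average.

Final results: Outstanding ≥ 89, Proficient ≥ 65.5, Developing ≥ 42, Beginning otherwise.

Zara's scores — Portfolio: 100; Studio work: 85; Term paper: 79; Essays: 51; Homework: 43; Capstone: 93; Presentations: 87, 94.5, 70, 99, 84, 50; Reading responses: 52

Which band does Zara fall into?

Presentations: drop 50 → average of remaining 5 = 434.5/5 = 86.9
Homework score 43 < 60: minimum not met.
Weighted total:
  Portfolio 100 × 0.12 = 12
  Studio work 85 × 0.05 = 4.25
  Term paper 79 × 0.11 = 8.69
  Essays 51 × 0.07 = 3.57
  Homework 43 × 0.1 = 4.3
  Capstone 93 × 0.14 = 13.02
  Presentations 86.9 × 0.28 = 24.332
  Reading responses 52 × 0.13 = 6.76
Sum = 76.922
Because the Homework minimum was not met, the result is Beginning.

Beginning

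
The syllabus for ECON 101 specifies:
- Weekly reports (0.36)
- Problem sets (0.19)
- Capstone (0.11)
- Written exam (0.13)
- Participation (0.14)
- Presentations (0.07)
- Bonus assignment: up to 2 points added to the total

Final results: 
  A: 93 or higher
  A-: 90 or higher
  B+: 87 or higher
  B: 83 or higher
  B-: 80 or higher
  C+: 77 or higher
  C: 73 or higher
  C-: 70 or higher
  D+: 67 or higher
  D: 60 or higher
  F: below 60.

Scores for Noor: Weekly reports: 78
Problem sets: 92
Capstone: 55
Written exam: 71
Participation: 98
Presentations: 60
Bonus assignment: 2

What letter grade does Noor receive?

Weighted total:
  Weekly reports 78 × 0.36 = 28.08
  Problem sets 92 × 0.19 = 17.48
  Capstone 55 × 0.11 = 6.05
  Written exam 71 × 0.13 = 9.23
  Participation 98 × 0.14 = 13.72
  Presentations 60 × 0.07 = 4.2
Sum = 78.76
Bonus assignment: 78.76 + 2 = 80.76
80.76 is ≥ 80 and < 83 → B-

B-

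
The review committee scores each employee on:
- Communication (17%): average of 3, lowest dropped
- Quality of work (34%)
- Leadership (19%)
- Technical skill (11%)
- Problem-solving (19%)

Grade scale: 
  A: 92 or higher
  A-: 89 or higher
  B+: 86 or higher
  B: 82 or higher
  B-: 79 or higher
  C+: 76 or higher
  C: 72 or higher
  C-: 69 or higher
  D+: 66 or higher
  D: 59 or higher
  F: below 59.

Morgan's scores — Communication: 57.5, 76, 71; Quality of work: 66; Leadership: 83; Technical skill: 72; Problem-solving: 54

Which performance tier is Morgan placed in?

Communication: drop 57.5 → average of remaining 2 = 147/2 = 73.5
Weighted total:
  Communication 73.5 × 0.17 = 12.495
  Quality of work 66 × 0.34 = 22.44
  Leadership 83 × 0.19 = 15.77
  Technical skill 72 × 0.11 = 7.92
  Problem-solving 54 × 0.19 = 10.26
Sum = 68.885
68.885 is ≥ 66 and < 69 → D+

D+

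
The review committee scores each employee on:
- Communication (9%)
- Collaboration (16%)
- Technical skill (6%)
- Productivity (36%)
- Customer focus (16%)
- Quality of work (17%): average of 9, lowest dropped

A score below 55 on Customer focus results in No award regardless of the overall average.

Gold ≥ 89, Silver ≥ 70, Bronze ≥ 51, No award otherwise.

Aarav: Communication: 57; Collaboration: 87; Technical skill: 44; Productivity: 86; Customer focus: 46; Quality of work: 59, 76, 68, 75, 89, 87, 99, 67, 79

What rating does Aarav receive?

Quality of work: drop 59 → average of remaining 8 = 640/8 = 80
Customer focus score 46 < 55: minimum not met.
Weighted total:
  Communication 57 × 0.09 = 5.13
  Collaboration 87 × 0.16 = 13.92
  Technical skill 44 × 0.06 = 2.64
  Productivity 86 × 0.36 = 30.96
  Customer focus 46 × 0.16 = 7.36
  Quality of work 80 × 0.17 = 13.6
Sum = 73.61
Because the Customer focus minimum was not met, the result is No award.

No award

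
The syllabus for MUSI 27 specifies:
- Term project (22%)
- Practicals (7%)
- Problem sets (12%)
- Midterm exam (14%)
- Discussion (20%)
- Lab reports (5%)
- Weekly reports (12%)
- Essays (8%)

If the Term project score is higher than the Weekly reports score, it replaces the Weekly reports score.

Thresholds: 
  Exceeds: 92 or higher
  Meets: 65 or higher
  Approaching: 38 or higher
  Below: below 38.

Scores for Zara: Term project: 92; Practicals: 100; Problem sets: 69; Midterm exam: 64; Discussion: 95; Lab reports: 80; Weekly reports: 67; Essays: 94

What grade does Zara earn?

Term project (92) > Weekly reports (67), so Weekly reports counts as 92.
Weighted total:
  Term project 92 × 0.22 = 20.24
  Practicals 100 × 0.07 = 7
  Problem sets 69 × 0.12 = 8.28
  Midterm exam 64 × 0.14 = 8.96
  Discussion 95 × 0.2 = 19
  Lab reports 80 × 0.05 = 4
  Weekly reports 92 × 0.12 = 11.04
  Essays 94 × 0.08 = 7.52
Sum = 86.04
86.04 is ≥ 65 and < 92 → Meets

Meets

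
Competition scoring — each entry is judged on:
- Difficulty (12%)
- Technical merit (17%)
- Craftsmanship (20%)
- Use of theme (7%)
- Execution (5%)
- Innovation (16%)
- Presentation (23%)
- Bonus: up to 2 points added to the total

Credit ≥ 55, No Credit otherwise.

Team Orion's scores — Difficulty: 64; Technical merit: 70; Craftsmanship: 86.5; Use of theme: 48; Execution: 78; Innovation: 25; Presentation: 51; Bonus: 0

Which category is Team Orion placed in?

Weighted total:
  Difficulty 64 × 0.12 = 7.68
  Technical merit 70 × 0.17 = 11.9
  Craftsmanship 86.5 × 0.2 = 17.3
  Use of theme 48 × 0.07 = 3.36
  Execution 78 × 0.05 = 3.9
  Innovation 25 × 0.16 = 4
  Presentation 51 × 0.23 = 11.73
Sum = 59.87
Bonus: 59.87 + 0 = 59.87
59.87 ≥ 55 → Credit

Credit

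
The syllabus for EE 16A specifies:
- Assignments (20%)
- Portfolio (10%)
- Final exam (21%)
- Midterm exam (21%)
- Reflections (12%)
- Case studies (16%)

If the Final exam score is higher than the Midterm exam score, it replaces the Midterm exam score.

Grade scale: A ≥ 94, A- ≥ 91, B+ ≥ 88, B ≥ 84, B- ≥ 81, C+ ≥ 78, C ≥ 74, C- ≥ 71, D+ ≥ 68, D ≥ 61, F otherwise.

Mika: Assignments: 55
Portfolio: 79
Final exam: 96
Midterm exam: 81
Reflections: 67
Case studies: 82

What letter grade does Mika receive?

C+

Final exam (96) > Midterm exam (81), so Midterm exam counts as 96.
Weighted total:
  Assignments 55 × 0.2 = 11
  Portfolio 79 × 0.1 = 7.9
  Final exam 96 × 0.21 = 20.16
  Midterm exam 96 × 0.21 = 20.16
  Reflections 67 × 0.12 = 8.04
  Case studies 82 × 0.16 = 13.12
Sum = 80.38
80.38 is ≥ 78 and < 81 → C+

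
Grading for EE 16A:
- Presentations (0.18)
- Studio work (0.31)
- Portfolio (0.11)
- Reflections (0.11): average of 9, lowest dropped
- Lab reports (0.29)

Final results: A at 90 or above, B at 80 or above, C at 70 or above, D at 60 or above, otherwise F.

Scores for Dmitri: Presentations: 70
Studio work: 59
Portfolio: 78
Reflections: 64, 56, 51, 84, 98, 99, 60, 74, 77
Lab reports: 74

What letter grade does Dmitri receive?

D

Reflections: drop 51 → average of remaining 8 = 612/8 = 76.5
Weighted total:
  Presentations 70 × 0.18 = 12.6
  Studio work 59 × 0.31 = 18.29
  Portfolio 78 × 0.11 = 8.58
  Reflections 76.5 × 0.11 = 8.415
  Lab reports 74 × 0.29 = 21.46
Sum = 69.345
69.345 is ≥ 60 and < 70 → D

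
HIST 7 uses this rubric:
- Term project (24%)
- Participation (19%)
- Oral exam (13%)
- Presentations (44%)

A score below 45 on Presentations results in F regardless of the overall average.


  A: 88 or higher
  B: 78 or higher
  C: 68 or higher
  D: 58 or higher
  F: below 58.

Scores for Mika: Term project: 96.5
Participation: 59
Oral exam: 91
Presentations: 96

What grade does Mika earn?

Presentations score 96 ≥ 45: minimum met.
Weighted total:
  Term project 96.5 × 0.24 = 23.16
  Participation 59 × 0.19 = 11.21
  Oral exam 91 × 0.13 = 11.83
  Presentations 96 × 0.44 = 42.24
Sum = 88.44
88.44 ≥ 88 → A

A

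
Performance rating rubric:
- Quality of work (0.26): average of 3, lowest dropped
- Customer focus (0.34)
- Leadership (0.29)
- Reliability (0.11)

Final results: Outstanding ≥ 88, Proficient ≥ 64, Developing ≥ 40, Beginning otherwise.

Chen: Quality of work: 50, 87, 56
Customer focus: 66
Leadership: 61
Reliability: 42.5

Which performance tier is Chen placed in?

Developing

Quality of work: drop 50 → average of remaining 2 = 143/2 = 71.5
Weighted total:
  Quality of work 71.5 × 0.26 = 18.59
  Customer focus 66 × 0.34 = 22.44
  Leadership 61 × 0.29 = 17.69
  Reliability 42.5 × 0.11 = 4.675
Sum = 63.395
63.395 is ≥ 40 and < 64 → Developing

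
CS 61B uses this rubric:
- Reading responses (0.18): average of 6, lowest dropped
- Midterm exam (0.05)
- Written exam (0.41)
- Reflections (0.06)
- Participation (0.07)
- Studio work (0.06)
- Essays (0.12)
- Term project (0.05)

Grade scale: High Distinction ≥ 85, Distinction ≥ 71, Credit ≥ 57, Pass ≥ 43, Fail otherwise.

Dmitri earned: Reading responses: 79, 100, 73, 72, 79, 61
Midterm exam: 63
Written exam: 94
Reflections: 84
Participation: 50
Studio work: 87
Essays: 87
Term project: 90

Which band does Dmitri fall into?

Distinction

Reading responses: drop 61 → average of remaining 5 = 403/5 = 80.6
Weighted total:
  Reading responses 80.6 × 0.18 = 14.508
  Midterm exam 63 × 0.05 = 3.15
  Written exam 94 × 0.41 = 38.54
  Reflections 84 × 0.06 = 5.04
  Participation 50 × 0.07 = 3.5
  Studio work 87 × 0.06 = 5.22
  Essays 87 × 0.12 = 10.44
  Term project 90 × 0.05 = 4.5
Sum = 84.898
84.898 is ≥ 71 and < 85 → Distinction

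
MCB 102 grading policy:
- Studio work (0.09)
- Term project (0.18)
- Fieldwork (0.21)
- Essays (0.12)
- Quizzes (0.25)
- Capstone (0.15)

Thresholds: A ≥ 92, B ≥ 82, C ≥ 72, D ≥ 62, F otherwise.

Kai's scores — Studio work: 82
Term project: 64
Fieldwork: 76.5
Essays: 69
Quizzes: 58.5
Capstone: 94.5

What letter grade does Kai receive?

C

Weighted total:
  Studio work 82 × 0.09 = 7.38
  Term project 64 × 0.18 = 11.52
  Fieldwork 76.5 × 0.21 = 16.065
  Essays 69 × 0.12 = 8.28
  Quizzes 58.5 × 0.25 = 14.625
  Capstone 94.5 × 0.15 = 14.175
Sum = 72.045
72.045 is ≥ 72 and < 82 → C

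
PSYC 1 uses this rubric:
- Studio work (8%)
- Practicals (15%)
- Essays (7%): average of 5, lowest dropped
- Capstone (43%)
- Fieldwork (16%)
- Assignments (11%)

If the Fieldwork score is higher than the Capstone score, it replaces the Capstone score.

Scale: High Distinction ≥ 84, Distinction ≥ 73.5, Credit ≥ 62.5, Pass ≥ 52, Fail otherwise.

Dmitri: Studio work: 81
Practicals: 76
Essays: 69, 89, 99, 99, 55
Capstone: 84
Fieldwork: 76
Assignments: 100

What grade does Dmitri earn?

Essays: drop 55 → average of remaining 4 = 356/4 = 89
Fieldwork (76) ≤ Capstone (84), so Capstone stays at 84.
Weighted total:
  Studio work 81 × 0.08 = 6.48
  Practicals 76 × 0.15 = 11.4
  Essays 89 × 0.07 = 6.23
  Capstone 84 × 0.43 = 36.12
  Fieldwork 76 × 0.16 = 12.16
  Assignments 100 × 0.11 = 11
Sum = 83.39
83.39 is ≥ 73.5 and < 84 → Distinction

Distinction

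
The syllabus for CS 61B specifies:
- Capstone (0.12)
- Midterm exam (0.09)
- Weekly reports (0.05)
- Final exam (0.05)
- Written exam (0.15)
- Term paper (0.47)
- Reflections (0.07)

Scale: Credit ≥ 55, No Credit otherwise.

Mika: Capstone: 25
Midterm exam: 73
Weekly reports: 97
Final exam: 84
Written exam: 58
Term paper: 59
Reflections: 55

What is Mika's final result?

Weighted total:
  Capstone 25 × 0.12 = 3
  Midterm exam 73 × 0.09 = 6.57
  Weekly reports 97 × 0.05 = 4.85
  Final exam 84 × 0.05 = 4.2
  Written exam 58 × 0.15 = 8.7
  Term paper 59 × 0.47 = 27.73
  Reflections 55 × 0.07 = 3.85
Sum = 58.9
58.9 ≥ 55 → Credit

Credit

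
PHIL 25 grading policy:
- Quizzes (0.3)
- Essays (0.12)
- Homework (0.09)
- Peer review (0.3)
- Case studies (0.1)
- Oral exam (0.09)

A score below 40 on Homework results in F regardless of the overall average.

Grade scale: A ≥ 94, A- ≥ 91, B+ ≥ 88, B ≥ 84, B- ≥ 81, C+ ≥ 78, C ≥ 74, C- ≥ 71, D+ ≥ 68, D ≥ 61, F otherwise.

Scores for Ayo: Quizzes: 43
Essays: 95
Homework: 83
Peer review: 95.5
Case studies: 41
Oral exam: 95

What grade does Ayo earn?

C-

Homework score 83 ≥ 40: minimum met.
Weighted total:
  Quizzes 43 × 0.3 = 12.9
  Essays 95 × 0.12 = 11.4
  Homework 83 × 0.09 = 7.47
  Peer review 95.5 × 0.3 = 28.65
  Case studies 41 × 0.1 = 4.1
  Oral exam 95 × 0.09 = 8.55
Sum = 73.07
73.07 is ≥ 71 and < 74 → C-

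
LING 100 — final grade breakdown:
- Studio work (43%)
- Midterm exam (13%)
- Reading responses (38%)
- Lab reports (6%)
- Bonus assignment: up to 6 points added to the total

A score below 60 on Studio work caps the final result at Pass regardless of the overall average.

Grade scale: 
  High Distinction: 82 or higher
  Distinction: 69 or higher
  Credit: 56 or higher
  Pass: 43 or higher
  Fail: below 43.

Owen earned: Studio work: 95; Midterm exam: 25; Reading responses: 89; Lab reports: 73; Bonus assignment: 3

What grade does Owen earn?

High Distinction

Studio work score 95 ≥ 60: minimum met.
Weighted total:
  Studio work 95 × 0.43 = 40.85
  Midterm exam 25 × 0.13 = 3.25
  Reading responses 89 × 0.38 = 33.82
  Lab reports 73 × 0.06 = 4.38
Sum = 82.3
Bonus assignment: 82.3 + 3 = 85.3
85.3 ≥ 82 → High Distinction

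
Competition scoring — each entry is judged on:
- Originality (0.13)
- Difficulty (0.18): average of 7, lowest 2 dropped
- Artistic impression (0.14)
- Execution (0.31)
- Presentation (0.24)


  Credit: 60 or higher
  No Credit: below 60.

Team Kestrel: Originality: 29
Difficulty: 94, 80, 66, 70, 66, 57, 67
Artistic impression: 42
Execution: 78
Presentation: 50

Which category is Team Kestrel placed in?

No Credit

Difficulty: drop 57, 66 → average of remaining 5 = 377/5 = 75.4
Weighted total:
  Originality 29 × 0.13 = 3.77
  Difficulty 75.4 × 0.18 = 13.572
  Artistic impression 42 × 0.14 = 5.88
  Execution 78 × 0.31 = 24.18
  Presentation 50 × 0.24 = 12
Sum = 59.402
59.402 < 60 → No Credit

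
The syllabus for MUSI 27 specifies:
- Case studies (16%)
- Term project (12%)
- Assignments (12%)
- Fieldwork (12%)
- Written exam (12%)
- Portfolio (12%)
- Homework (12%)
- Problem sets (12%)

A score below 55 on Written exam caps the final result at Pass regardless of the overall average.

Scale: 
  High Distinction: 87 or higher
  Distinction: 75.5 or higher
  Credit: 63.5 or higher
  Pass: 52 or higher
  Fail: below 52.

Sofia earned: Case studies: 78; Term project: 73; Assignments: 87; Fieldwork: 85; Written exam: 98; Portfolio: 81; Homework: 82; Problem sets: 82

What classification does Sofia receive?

Distinction

Written exam score 98 ≥ 55: minimum met.
Weighted total:
  Case studies 78 × 0.16 = 12.48
  Term project 73 × 0.12 = 8.76
  Assignments 87 × 0.12 = 10.44
  Fieldwork 85 × 0.12 = 10.2
  Written exam 98 × 0.12 = 11.76
  Portfolio 81 × 0.12 = 9.72
  Homework 82 × 0.12 = 9.84
  Problem sets 82 × 0.12 = 9.84
Sum = 83.04
83.04 is ≥ 75.5 and < 87 → Distinction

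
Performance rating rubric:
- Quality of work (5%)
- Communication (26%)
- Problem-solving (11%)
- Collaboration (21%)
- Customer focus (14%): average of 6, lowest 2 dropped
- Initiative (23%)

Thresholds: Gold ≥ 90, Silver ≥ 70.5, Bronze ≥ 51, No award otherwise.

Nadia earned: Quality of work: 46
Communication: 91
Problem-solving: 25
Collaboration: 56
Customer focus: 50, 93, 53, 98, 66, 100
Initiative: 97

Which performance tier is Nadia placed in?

Customer focus: drop 50, 53 → average of remaining 4 = 357/4 = 89.25
Weighted total:
  Quality of work 46 × 0.05 = 2.3
  Communication 91 × 0.26 = 23.66
  Problem-solving 25 × 0.11 = 2.75
  Collaboration 56 × 0.21 = 11.76
  Customer focus 89.25 × 0.14 = 12.495
  Initiative 97 × 0.23 = 22.31
Sum = 75.275
75.275 is ≥ 70.5 and < 90 → Silver

Silver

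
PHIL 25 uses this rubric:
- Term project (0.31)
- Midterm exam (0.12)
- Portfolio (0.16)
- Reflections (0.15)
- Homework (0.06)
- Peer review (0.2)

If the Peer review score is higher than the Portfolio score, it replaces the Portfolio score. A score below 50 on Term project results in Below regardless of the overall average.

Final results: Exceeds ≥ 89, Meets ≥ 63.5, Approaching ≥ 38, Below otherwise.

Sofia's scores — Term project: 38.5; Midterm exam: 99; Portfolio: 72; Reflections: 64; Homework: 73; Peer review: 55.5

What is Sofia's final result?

Peer review (55.5) ≤ Portfolio (72), so Portfolio stays at 72.
Term project score 38.5 < 50: minimum not met.
Weighted total:
  Term project 38.5 × 0.31 = 11.935
  Midterm exam 99 × 0.12 = 11.88
  Portfolio 72 × 0.16 = 11.52
  Reflections 64 × 0.15 = 9.6
  Homework 73 × 0.06 = 4.38
  Peer review 55.5 × 0.2 = 11.1
Sum = 60.415
Because the Term project minimum was not met, the result is Below.

Below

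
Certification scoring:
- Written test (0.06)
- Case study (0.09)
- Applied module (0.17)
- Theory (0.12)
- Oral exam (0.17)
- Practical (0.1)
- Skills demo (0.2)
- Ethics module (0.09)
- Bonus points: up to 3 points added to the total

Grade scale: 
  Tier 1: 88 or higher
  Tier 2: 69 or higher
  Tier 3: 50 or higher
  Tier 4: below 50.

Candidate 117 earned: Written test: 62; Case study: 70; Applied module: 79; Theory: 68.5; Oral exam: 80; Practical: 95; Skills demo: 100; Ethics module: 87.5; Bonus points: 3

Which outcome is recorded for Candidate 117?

Tier 2

Weighted total:
  Written test 62 × 0.06 = 3.72
  Case study 70 × 0.09 = 6.3
  Applied module 79 × 0.17 = 13.43
  Theory 68.5 × 0.12 = 8.22
  Oral exam 80 × 0.17 = 13.6
  Practical 95 × 0.1 = 9.5
  Skills demo 100 × 0.2 = 20
  Ethics module 87.5 × 0.09 = 7.875
Sum = 82.645
Bonus points: 82.645 + 3 = 85.645
85.645 is ≥ 69 and < 88 → Tier 2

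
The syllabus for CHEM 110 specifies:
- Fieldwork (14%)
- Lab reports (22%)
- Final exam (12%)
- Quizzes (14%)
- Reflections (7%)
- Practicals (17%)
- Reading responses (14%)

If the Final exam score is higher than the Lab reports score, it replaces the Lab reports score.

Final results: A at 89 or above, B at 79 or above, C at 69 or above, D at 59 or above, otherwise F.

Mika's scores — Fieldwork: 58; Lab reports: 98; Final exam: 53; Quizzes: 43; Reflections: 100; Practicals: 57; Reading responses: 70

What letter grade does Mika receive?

Final exam (53) ≤ Lab reports (98), so Lab reports stays at 98.
Weighted total:
  Fieldwork 58 × 0.14 = 8.12
  Lab reports 98 × 0.22 = 21.56
  Final exam 53 × 0.12 = 6.36
  Quizzes 43 × 0.14 = 6.02
  Reflections 100 × 0.07 = 7
  Practicals 57 × 0.17 = 9.69
  Reading responses 70 × 0.14 = 9.8
Sum = 68.55
68.55 is ≥ 59 and < 69 → D

D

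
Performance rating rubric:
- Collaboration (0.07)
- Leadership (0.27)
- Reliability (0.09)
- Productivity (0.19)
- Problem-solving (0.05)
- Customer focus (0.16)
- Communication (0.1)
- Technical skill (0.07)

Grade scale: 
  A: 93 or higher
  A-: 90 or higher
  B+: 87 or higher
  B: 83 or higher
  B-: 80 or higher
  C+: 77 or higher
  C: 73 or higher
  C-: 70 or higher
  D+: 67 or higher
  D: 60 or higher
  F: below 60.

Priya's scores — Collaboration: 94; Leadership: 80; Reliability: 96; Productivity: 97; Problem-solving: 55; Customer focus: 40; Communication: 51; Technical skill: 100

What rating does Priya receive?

C

Weighted total:
  Collaboration 94 × 0.07 = 6.58
  Leadership 80 × 0.27 = 21.6
  Reliability 96 × 0.09 = 8.64
  Productivity 97 × 0.19 = 18.43
  Problem-solving 55 × 0.05 = 2.75
  Customer focus 40 × 0.16 = 6.4
  Communication 51 × 0.1 = 5.1
  Technical skill 100 × 0.07 = 7
Sum = 76.5
76.5 is ≥ 73 and < 77 → C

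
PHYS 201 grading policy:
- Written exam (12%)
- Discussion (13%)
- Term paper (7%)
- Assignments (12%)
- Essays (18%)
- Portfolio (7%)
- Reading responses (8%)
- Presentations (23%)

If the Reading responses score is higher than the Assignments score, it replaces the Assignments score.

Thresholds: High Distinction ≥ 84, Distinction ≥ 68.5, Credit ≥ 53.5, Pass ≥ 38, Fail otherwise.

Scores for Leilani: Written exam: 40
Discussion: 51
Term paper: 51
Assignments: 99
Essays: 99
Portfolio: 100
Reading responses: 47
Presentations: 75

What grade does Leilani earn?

Reading responses (47) ≤ Assignments (99), so Assignments stays at 99.
Weighted total:
  Written exam 40 × 0.12 = 4.8
  Discussion 51 × 0.13 = 6.63
  Term paper 51 × 0.07 = 3.57
  Assignments 99 × 0.12 = 11.88
  Essays 99 × 0.18 = 17.82
  Portfolio 100 × 0.07 = 7
  Reading responses 47 × 0.08 = 3.76
  Presentations 75 × 0.23 = 17.25
Sum = 72.71
72.71 is ≥ 68.5 and < 84 → Distinction

Distinction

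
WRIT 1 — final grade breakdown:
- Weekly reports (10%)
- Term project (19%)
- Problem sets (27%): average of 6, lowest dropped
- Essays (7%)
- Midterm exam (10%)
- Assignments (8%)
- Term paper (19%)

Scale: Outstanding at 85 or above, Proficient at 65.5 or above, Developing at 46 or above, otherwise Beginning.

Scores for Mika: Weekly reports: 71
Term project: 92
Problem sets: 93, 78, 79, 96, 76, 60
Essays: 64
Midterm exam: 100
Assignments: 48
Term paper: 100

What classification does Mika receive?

Problem sets: drop 60 → average of remaining 5 = 422/5 = 84.4
Weighted total:
  Weekly reports 71 × 0.1 = 7.1
  Term project 92 × 0.19 = 17.48
  Problem sets 84.4 × 0.27 = 22.788
  Essays 64 × 0.07 = 4.48
  Midterm exam 100 × 0.1 = 10
  Assignments 48 × 0.08 = 3.84
  Term paper 100 × 0.19 = 19
Sum = 84.688
84.688 is ≥ 65.5 and < 85 → Proficient

Proficient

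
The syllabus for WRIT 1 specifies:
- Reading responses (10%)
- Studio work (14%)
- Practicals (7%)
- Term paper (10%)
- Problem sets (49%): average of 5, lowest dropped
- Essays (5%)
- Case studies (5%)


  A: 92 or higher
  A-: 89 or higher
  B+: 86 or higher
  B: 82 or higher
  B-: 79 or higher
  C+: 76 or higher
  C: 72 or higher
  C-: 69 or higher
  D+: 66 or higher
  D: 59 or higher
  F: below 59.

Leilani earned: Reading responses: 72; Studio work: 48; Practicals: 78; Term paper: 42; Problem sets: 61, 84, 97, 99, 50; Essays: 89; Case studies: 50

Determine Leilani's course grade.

C

Problem sets: drop 50 → average of remaining 4 = 341/4 = 85.25
Weighted total:
  Reading responses 72 × 0.1 = 7.2
  Studio work 48 × 0.14 = 6.72
  Practicals 78 × 0.07 = 5.46
  Term paper 42 × 0.1 = 4.2
  Problem sets 85.25 × 0.49 = 41.7725
  Essays 89 × 0.05 = 4.45
  Case studies 50 × 0.05 = 2.5
Sum = 72.3025
72.3025 is ≥ 72 and < 76 → C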